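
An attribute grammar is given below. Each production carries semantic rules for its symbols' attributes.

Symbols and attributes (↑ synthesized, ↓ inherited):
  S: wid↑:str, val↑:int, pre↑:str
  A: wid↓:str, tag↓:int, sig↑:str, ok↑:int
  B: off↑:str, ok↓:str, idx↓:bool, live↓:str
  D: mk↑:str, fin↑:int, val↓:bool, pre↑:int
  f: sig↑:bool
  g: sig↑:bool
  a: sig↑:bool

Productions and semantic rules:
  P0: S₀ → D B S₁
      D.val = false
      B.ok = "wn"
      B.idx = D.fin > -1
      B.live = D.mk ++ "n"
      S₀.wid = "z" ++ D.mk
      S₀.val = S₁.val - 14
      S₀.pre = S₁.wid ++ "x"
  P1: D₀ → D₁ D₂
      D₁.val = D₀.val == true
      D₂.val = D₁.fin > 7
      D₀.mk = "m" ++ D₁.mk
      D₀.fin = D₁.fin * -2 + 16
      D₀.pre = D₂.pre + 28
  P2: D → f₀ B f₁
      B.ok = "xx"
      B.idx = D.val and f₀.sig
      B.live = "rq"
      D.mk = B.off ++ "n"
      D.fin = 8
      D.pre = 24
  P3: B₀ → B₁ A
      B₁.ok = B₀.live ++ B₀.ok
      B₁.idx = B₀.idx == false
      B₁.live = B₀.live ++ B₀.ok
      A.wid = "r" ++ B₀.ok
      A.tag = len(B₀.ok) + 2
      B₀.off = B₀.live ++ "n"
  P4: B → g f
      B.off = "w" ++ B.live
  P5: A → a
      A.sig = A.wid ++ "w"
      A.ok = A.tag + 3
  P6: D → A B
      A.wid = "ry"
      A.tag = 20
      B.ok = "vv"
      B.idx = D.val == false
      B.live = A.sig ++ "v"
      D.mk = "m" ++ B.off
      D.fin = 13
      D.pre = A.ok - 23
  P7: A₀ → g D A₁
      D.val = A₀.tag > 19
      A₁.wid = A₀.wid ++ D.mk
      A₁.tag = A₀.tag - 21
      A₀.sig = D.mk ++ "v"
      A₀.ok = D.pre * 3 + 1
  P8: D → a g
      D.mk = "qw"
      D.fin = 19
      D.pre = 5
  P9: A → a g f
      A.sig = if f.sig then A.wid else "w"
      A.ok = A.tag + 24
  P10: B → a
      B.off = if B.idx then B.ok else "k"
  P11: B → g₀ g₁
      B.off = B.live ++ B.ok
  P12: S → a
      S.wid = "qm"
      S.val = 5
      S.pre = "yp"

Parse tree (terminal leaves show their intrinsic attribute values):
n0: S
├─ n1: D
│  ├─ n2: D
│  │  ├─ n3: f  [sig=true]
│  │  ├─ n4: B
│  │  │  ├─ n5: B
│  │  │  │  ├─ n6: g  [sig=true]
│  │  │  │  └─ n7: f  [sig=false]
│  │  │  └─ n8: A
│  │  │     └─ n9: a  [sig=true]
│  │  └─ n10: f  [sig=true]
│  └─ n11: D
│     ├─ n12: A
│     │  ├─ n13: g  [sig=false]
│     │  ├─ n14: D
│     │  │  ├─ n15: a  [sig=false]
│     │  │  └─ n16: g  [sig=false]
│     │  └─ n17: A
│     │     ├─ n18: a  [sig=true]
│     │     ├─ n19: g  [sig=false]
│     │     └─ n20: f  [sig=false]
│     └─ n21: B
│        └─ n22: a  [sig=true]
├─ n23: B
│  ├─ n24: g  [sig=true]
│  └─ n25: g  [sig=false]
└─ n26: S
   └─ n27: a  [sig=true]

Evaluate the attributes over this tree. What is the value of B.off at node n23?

"mrqnnnwn"

1. n1.val = false  [false]
2. n2.val = false  [D₀.val == true]
3. n3.sig = true  [terminal]
4. n4.ok = "xx"  ["xx"]
5. n4.idx = false  [D.val and f₀.sig]
6. n4.live = "rq"  ["rq"]
7. n5.ok = "rqxx"  [B₀.live ++ B₀.ok]
8. n5.idx = true  [B₀.idx == false]
9. n5.live = "rqxx"  [B₀.live ++ B₀.ok]
10. n6.sig = true  [terminal]
11. n7.sig = false  [terminal]
12. n5.off = "wrqxx"  ["w" ++ B.live]
13. n8.wid = "rxx"  ["r" ++ B₀.ok]
14. n8.tag = 4  [len(B₀.ok) + 2]
15. n9.sig = true  [terminal]
16. n8.sig = "rxxw"  [A.wid ++ "w"]
17. n8.ok = 7  [A.tag + 3]
18. n4.off = "rqn"  [B₀.live ++ "n"]
19. n10.sig = true  [terminal]
20. n2.mk = "rqnn"  [B.off ++ "n"]
21. n2.fin = 8  [8]
22. n2.pre = 24  [24]
23. n11.val = true  [D₁.fin > 7]
24. n12.wid = "ry"  ["ry"]
25. n12.tag = 20  [20]
26. n13.sig = false  [terminal]
27. n14.val = true  [A₀.tag > 19]
28. n15.sig = false  [terminal]
29. n16.sig = false  [terminal]
30. n14.mk = "qw"  ["qw"]
31. n14.fin = 19  [19]
32. n14.pre = 5  [5]
33. n17.wid = "ryqw"  [A₀.wid ++ D.mk]
34. n17.tag = -1  [A₀.tag - 21]
35. n18.sig = true  [terminal]
36. n19.sig = false  [terminal]
37. n20.sig = false  [terminal]
38. n17.sig = "w"  [if f.sig then A.wid else "w"]
39. n17.ok = 23  [A.tag + 24]
40. n12.sig = "qwv"  [D.mk ++ "v"]
41. n12.ok = 16  [D.pre * 3 + 1]
42. n21.ok = "vv"  ["vv"]
43. n21.idx = false  [D.val == false]
44. n21.live = "qwvv"  [A.sig ++ "v"]
45. n22.sig = true  [terminal]
46. n21.off = "k"  [if B.idx then B.ok else "k"]
47. n11.mk = "mk"  ["m" ++ B.off]
48. n11.fin = 13  [13]
49. n11.pre = -7  [A.ok - 23]
50. n1.mk = "mrqnn"  ["m" ++ D₁.mk]
51. n1.fin = 0  [D₁.fin * -2 + 16]
52. n1.pre = 21  [D₂.pre + 28]
53. n23.ok = "wn"  ["wn"]
54. n23.idx = true  [D.fin > -1]
55. n23.live = "mrqnnn"  [D.mk ++ "n"]
56. n24.sig = true  [terminal]
57. n25.sig = false  [terminal]
58. n23.off = "mrqnnnwn"  [B.live ++ B.ok]
59. n27.sig = true  [terminal]
60. n26.wid = "qm"  ["qm"]
61. n26.val = 5  [5]
62. n26.pre = "yp"  ["yp"]
63. n0.wid = "zmrqnn"  ["z" ++ D.mk]
64. n0.val = -9  [S₁.val - 14]
65. n0.pre = "qmx"  [S₁.wid ++ "x"]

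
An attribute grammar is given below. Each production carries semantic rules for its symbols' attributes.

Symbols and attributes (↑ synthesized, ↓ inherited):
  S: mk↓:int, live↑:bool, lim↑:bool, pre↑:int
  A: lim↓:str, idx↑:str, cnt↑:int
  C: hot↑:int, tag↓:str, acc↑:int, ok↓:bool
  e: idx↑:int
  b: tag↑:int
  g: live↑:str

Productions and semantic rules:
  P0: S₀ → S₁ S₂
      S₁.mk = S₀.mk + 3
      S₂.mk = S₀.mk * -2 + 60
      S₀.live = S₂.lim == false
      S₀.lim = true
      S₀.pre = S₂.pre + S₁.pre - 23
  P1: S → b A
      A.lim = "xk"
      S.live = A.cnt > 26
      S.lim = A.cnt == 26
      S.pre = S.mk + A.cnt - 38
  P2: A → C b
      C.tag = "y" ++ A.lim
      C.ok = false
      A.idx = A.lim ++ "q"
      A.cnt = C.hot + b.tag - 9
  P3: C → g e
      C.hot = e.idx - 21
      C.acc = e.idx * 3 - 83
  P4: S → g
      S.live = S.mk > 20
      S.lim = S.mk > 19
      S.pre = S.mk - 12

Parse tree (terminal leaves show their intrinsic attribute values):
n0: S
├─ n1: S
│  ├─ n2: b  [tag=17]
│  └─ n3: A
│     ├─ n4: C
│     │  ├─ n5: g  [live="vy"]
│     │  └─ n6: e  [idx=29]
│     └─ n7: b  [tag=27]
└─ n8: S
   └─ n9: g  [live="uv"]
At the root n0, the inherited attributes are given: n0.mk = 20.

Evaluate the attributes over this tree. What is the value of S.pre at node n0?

1. n0.mk = 20  [given at root]
2. n1.mk = 23  [S₀.mk + 3]
3. n2.tag = 17  [terminal]
4. n3.lim = "xk"  ["xk"]
5. n4.tag = "yxk"  ["y" ++ A.lim]
6. n4.ok = false  [false]
7. n5.live = "vy"  [terminal]
8. n6.idx = 29  [terminal]
9. n4.hot = 8  [e.idx - 21]
10. n4.acc = 4  [e.idx * 3 - 83]
11. n7.tag = 27  [terminal]
12. n3.idx = "xkq"  [A.lim ++ "q"]
13. n3.cnt = 26  [C.hot + b.tag - 9]
14. n1.live = false  [A.cnt > 26]
15. n1.lim = true  [A.cnt == 26]
16. n1.pre = 11  [S.mk + A.cnt - 38]
17. n8.mk = 20  [S₀.mk * -2 + 60]
18. n9.live = "uv"  [terminal]
19. n8.live = false  [S.mk > 20]
20. n8.lim = true  [S.mk > 19]
21. n8.pre = 8  [S.mk - 12]
22. n0.live = false  [S₂.lim == false]
23. n0.lim = true  [true]
24. n0.pre = -4  [S₂.pre + S₁.pre - 23]

-4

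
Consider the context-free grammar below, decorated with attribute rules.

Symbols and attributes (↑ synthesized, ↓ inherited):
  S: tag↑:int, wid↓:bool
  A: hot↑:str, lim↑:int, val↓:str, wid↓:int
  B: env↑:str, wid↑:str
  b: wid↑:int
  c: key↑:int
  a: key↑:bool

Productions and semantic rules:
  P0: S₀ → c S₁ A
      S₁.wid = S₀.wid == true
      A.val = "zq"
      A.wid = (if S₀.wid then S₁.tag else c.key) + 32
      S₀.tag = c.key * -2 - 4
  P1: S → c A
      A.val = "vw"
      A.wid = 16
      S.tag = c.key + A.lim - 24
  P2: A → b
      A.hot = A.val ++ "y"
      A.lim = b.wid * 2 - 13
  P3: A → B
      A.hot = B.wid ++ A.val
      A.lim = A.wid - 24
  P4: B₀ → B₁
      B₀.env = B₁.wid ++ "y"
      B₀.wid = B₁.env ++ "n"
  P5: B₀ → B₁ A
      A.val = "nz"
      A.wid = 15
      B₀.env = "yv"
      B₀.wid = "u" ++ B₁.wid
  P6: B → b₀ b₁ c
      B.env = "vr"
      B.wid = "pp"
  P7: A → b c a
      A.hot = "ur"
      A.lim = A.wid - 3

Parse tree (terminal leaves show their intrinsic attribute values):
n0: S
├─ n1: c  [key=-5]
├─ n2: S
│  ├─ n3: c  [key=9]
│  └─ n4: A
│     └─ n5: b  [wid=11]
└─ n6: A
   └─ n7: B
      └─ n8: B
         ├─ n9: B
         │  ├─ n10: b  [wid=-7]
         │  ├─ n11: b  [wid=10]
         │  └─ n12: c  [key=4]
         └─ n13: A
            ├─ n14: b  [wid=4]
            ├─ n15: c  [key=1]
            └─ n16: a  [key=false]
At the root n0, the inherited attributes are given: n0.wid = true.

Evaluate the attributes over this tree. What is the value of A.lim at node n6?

2

1. n0.wid = true  [given at root]
2. n1.key = -5  [terminal]
3. n2.wid = true  [S₀.wid == true]
4. n3.key = 9  [terminal]
5. n4.val = "vw"  ["vw"]
6. n4.wid = 16  [16]
7. n5.wid = 11  [terminal]
8. n4.hot = "vwy"  [A.val ++ "y"]
9. n4.lim = 9  [b.wid * 2 - 13]
10. n2.tag = -6  [c.key + A.lim - 24]
11. n6.val = "zq"  ["zq"]
12. n6.wid = 26  [(if S₀.wid then S₁.tag else c.key) + 32]
13. n10.wid = -7  [terminal]
14. n11.wid = 10  [terminal]
15. n12.key = 4  [terminal]
16. n9.env = "vr"  ["vr"]
17. n9.wid = "pp"  ["pp"]
18. n13.val = "nz"  ["nz"]
19. n13.wid = 15  [15]
20. n14.wid = 4  [terminal]
21. n15.key = 1  [terminal]
22. n16.key = false  [terminal]
23. n13.hot = "ur"  ["ur"]
24. n13.lim = 12  [A.wid - 3]
25. n8.env = "yv"  ["yv"]
26. n8.wid = "upp"  ["u" ++ B₁.wid]
27. n7.env = "uppy"  [B₁.wid ++ "y"]
28. n7.wid = "yvn"  [B₁.env ++ "n"]
29. n6.hot = "yvnzq"  [B.wid ++ A.val]
30. n6.lim = 2  [A.wid - 24]
31. n0.tag = 6  [c.key * -2 - 4]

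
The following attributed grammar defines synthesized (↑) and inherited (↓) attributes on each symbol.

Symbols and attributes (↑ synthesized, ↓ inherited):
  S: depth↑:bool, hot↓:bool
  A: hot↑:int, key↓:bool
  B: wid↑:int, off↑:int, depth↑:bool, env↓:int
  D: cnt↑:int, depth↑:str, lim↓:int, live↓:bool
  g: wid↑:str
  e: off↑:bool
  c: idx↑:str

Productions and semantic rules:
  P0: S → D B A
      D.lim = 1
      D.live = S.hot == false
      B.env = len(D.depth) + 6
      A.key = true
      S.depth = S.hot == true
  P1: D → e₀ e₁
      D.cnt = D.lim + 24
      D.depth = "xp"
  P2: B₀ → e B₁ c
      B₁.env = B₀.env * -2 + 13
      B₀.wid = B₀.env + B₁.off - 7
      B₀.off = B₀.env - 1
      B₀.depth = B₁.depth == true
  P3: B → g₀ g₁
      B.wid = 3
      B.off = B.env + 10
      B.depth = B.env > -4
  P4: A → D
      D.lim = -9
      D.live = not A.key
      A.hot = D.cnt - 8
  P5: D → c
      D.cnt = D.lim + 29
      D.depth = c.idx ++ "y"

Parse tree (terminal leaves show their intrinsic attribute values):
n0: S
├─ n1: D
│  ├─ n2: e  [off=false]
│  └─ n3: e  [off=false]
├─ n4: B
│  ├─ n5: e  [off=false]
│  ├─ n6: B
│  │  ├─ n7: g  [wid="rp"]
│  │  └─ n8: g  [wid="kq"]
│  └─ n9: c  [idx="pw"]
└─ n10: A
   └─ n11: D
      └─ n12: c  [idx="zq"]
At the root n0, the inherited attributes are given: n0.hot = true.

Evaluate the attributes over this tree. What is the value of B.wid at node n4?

8

1. n0.hot = true  [given at root]
2. n1.lim = 1  [1]
3. n1.live = false  [S.hot == false]
4. n2.off = false  [terminal]
5. n3.off = false  [terminal]
6. n1.cnt = 25  [D.lim + 24]
7. n1.depth = "xp"  ["xp"]
8. n4.env = 8  [len(D.depth) + 6]
9. n5.off = false  [terminal]
10. n6.env = -3  [B₀.env * -2 + 13]
11. n7.wid = "rp"  [terminal]
12. n8.wid = "kq"  [terminal]
13. n6.wid = 3  [3]
14. n6.off = 7  [B.env + 10]
15. n6.depth = true  [B.env > -4]
16. n9.idx = "pw"  [terminal]
17. n4.wid = 8  [B₀.env + B₁.off - 7]
18. n4.off = 7  [B₀.env - 1]
19. n4.depth = true  [B₁.depth == true]
20. n10.key = true  [true]
21. n11.lim = -9  [-9]
22. n11.live = false  [not A.key]
23. n12.idx = "zq"  [terminal]
24. n11.cnt = 20  [D.lim + 29]
25. n11.depth = "zqy"  [c.idx ++ "y"]
26. n10.hot = 12  [D.cnt - 8]
27. n0.depth = true  [S.hot == true]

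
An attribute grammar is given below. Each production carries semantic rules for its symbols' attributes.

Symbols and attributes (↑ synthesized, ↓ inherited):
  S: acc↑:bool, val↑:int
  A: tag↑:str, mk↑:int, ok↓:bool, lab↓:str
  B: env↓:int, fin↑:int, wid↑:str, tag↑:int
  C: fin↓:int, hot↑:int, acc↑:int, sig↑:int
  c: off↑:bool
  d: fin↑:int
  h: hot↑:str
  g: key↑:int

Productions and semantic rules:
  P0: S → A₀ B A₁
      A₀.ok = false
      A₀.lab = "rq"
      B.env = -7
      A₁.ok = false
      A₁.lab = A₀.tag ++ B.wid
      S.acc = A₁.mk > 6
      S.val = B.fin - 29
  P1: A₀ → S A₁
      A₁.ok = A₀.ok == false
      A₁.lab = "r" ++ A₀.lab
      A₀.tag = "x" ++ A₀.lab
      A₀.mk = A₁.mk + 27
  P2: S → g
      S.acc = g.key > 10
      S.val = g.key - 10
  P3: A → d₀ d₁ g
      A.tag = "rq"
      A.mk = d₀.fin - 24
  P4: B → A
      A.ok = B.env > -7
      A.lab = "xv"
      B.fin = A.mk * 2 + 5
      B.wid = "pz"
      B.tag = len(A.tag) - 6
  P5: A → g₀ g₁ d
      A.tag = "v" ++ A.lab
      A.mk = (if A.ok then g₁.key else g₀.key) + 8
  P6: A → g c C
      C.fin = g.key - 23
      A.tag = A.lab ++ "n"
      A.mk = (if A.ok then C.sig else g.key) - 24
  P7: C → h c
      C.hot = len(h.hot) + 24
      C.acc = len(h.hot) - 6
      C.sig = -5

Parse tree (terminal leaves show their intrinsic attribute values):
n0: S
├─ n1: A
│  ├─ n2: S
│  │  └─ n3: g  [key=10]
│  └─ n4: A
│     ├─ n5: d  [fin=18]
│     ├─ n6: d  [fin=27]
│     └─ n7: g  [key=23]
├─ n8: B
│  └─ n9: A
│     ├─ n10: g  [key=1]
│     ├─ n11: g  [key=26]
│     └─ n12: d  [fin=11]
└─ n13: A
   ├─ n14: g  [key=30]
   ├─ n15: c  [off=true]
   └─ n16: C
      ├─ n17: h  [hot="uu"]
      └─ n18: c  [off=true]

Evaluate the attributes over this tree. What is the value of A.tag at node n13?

1. n1.ok = false  [false]
2. n1.lab = "rq"  ["rq"]
3. n3.key = 10  [terminal]
4. n2.acc = false  [g.key > 10]
5. n2.val = 0  [g.key - 10]
6. n4.ok = true  [A₀.ok == false]
7. n4.lab = "rrq"  ["r" ++ A₀.lab]
8. n5.fin = 18  [terminal]
9. n6.fin = 27  [terminal]
10. n7.key = 23  [terminal]
11. n4.tag = "rq"  ["rq"]
12. n4.mk = -6  [d₀.fin - 24]
13. n1.tag = "xrq"  ["x" ++ A₀.lab]
14. n1.mk = 21  [A₁.mk + 27]
15. n8.env = -7  [-7]
16. n9.ok = false  [B.env > -7]
17. n9.lab = "xv"  ["xv"]
18. n10.key = 1  [terminal]
19. n11.key = 26  [terminal]
20. n12.fin = 11  [terminal]
21. n9.tag = "vxv"  ["v" ++ A.lab]
22. n9.mk = 9  [(if A.ok then g₁.key else g₀.key) + 8]
23. n8.fin = 23  [A.mk * 2 + 5]
24. n8.wid = "pz"  ["pz"]
25. n8.tag = -3  [len(A.tag) - 6]
26. n13.ok = false  [false]
27. n13.lab = "xrqpz"  [A₀.tag ++ B.wid]
28. n14.key = 30  [terminal]
29. n15.off = true  [terminal]
30. n16.fin = 7  [g.key - 23]
31. n17.hot = "uu"  [terminal]
32. n18.off = true  [terminal]
33. n16.hot = 26  [len(h.hot) + 24]
34. n16.acc = -4  [len(h.hot) - 6]
35. n16.sig = -5  [-5]
36. n13.tag = "xrqpzn"  [A.lab ++ "n"]
37. n13.mk = 6  [(if A.ok then C.sig else g.key) - 24]
38. n0.acc = false  [A₁.mk > 6]
39. n0.val = -6  [B.fin - 29]

"xrqpzn"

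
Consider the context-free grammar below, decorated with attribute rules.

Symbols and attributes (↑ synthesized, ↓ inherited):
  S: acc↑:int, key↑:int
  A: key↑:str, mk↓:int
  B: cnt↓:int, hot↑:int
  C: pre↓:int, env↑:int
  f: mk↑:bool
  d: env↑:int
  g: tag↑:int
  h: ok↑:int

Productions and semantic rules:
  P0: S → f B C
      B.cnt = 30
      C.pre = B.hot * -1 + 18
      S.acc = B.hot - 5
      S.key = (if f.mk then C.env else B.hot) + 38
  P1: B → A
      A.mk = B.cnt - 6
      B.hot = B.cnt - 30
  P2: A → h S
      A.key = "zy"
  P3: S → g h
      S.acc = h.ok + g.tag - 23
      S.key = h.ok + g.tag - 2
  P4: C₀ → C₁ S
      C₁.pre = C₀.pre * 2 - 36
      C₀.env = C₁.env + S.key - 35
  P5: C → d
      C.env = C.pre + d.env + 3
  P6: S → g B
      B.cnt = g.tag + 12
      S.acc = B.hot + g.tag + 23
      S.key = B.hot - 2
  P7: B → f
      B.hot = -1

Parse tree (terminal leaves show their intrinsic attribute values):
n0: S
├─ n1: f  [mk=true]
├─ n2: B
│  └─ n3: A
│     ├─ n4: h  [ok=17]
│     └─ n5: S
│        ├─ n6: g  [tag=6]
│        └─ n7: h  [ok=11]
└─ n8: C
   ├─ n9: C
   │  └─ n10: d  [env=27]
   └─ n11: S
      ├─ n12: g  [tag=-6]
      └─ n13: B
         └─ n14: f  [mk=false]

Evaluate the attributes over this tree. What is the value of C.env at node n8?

-8

1. n1.mk = true  [terminal]
2. n2.cnt = 30  [30]
3. n3.mk = 24  [B.cnt - 6]
4. n4.ok = 17  [terminal]
5. n6.tag = 6  [terminal]
6. n7.ok = 11  [terminal]
7. n5.acc = -6  [h.ok + g.tag - 23]
8. n5.key = 15  [h.ok + g.tag - 2]
9. n3.key = "zy"  ["zy"]
10. n2.hot = 0  [B.cnt - 30]
11. n8.pre = 18  [B.hot * -1 + 18]
12. n9.pre = 0  [C₀.pre * 2 - 36]
13. n10.env = 27  [terminal]
14. n9.env = 30  [C.pre + d.env + 3]
15. n12.tag = -6  [terminal]
16. n13.cnt = 6  [g.tag + 12]
17. n14.mk = false  [terminal]
18. n13.hot = -1  [-1]
19. n11.acc = 16  [B.hot + g.tag + 23]
20. n11.key = -3  [B.hot - 2]
21. n8.env = -8  [C₁.env + S.key - 35]
22. n0.acc = -5  [B.hot - 5]
23. n0.key = 30  [(if f.mk then C.env else B.hot) + 38]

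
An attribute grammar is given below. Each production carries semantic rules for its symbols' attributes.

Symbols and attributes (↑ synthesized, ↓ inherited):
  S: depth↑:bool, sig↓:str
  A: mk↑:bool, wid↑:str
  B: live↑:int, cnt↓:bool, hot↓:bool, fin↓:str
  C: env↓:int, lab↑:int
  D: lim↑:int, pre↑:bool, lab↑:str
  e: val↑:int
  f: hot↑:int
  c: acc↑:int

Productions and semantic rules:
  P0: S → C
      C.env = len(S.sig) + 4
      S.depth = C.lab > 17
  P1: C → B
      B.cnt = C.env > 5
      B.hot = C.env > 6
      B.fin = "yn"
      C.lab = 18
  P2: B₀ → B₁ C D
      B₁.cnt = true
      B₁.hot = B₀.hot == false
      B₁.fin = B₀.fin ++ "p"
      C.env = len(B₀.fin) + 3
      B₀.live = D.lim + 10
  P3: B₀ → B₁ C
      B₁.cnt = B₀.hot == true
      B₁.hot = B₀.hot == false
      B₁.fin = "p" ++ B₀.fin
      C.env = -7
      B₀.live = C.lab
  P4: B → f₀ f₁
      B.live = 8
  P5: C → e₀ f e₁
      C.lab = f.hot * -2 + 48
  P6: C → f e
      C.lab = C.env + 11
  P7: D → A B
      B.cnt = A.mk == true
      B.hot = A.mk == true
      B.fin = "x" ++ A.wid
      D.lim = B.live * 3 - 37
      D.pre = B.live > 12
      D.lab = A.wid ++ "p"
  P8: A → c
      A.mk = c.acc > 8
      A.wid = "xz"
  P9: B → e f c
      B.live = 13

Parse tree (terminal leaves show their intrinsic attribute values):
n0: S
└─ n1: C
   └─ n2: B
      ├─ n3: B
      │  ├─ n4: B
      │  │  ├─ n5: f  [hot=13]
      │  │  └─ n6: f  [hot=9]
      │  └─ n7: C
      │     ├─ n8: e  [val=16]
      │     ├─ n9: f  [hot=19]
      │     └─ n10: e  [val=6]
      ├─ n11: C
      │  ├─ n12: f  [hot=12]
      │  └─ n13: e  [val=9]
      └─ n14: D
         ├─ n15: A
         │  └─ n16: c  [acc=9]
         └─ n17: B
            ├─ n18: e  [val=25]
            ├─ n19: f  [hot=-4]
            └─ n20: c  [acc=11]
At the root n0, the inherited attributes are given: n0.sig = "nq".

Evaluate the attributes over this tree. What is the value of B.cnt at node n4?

1. n0.sig = "nq"  [given at root]
2. n1.env = 6  [len(S.sig) + 4]
3. n2.cnt = true  [C.env > 5]
4. n2.hot = false  [C.env > 6]
5. n2.fin = "yn"  ["yn"]
6. n3.cnt = true  [true]
7. n3.hot = true  [B₀.hot == false]
8. n3.fin = "ynp"  [B₀.fin ++ "p"]
9. n4.cnt = true  [B₀.hot == true]
10. n4.hot = false  [B₀.hot == false]
11. n4.fin = "pynp"  ["p" ++ B₀.fin]
12. n5.hot = 13  [terminal]
13. n6.hot = 9  [terminal]
14. n4.live = 8  [8]
15. n7.env = -7  [-7]
16. n8.val = 16  [terminal]
17. n9.hot = 19  [terminal]
18. n10.val = 6  [terminal]
19. n7.lab = 10  [f.hot * -2 + 48]
20. n3.live = 10  [C.lab]
21. n11.env = 5  [len(B₀.fin) + 3]
22. n12.hot = 12  [terminal]
23. n13.val = 9  [terminal]
24. n11.lab = 16  [C.env + 11]
25. n16.acc = 9  [terminal]
26. n15.mk = true  [c.acc > 8]
27. n15.wid = "xz"  ["xz"]
28. n17.cnt = true  [A.mk == true]
29. n17.hot = true  [A.mk == true]
30. n17.fin = "xxz"  ["x" ++ A.wid]
31. n18.val = 25  [terminal]
32. n19.hot = -4  [terminal]
33. n20.acc = 11  [terminal]
34. n17.live = 13  [13]
35. n14.lim = 2  [B.live * 3 - 37]
36. n14.pre = true  [B.live > 12]
37. n14.lab = "xzp"  [A.wid ++ "p"]
38. n2.live = 12  [D.lim + 10]
39. n1.lab = 18  [18]
40. n0.depth = true  [C.lab > 17]

true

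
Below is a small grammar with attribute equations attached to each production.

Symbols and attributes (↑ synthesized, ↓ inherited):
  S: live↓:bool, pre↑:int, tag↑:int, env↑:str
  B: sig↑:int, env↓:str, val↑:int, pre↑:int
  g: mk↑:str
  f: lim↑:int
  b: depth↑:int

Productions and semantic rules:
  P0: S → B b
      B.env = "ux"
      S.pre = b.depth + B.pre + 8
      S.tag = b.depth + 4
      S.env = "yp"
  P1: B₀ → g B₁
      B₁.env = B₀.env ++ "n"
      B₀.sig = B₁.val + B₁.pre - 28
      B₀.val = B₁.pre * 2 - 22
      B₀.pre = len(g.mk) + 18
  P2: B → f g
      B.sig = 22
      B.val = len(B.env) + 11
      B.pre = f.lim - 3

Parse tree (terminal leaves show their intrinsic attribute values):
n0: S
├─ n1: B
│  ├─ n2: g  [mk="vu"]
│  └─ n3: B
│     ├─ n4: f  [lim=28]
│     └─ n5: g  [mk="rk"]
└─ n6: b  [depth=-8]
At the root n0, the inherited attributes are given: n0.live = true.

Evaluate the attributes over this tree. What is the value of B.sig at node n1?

1. n0.live = true  [given at root]
2. n1.env = "ux"  ["ux"]
3. n2.mk = "vu"  [terminal]
4. n3.env = "uxn"  [B₀.env ++ "n"]
5. n4.lim = 28  [terminal]
6. n5.mk = "rk"  [terminal]
7. n3.sig = 22  [22]
8. n3.val = 14  [len(B.env) + 11]
9. n3.pre = 25  [f.lim - 3]
10. n1.sig = 11  [B₁.val + B₁.pre - 28]
11. n1.val = 28  [B₁.pre * 2 - 22]
12. n1.pre = 20  [len(g.mk) + 18]
13. n6.depth = -8  [terminal]
14. n0.pre = 20  [b.depth + B.pre + 8]
15. n0.tag = -4  [b.depth + 4]
16. n0.env = "yp"  ["yp"]

11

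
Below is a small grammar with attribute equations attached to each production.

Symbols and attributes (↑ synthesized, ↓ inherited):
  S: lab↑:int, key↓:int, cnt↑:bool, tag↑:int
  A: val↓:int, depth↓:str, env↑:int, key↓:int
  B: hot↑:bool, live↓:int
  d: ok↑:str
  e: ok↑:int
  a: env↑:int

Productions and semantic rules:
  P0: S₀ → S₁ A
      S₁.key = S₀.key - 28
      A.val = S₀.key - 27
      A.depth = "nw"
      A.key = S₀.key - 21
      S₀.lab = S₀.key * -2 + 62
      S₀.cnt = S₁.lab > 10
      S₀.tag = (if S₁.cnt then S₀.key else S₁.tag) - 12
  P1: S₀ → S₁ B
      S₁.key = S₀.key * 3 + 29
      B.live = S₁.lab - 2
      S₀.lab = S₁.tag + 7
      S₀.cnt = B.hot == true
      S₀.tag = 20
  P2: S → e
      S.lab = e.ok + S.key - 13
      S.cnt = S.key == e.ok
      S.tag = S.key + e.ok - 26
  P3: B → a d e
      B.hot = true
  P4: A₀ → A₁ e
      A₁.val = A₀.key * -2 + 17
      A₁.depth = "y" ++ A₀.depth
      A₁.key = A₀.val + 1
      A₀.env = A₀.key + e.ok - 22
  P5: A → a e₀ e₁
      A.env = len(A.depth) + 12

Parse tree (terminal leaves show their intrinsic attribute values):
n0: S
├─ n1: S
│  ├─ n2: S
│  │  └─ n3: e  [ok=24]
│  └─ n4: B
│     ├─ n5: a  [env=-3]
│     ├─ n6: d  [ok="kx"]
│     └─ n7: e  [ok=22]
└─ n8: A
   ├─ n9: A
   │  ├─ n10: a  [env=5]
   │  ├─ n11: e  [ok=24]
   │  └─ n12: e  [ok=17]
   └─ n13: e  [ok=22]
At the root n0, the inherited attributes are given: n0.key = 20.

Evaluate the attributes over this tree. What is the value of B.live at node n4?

1. n0.key = 20  [given at root]
2. n1.key = -8  [S₀.key - 28]
3. n2.key = 5  [S₀.key * 3 + 29]
4. n3.ok = 24  [terminal]
5. n2.lab = 16  [e.ok + S.key - 13]
6. n2.cnt = false  [S.key == e.ok]
7. n2.tag = 3  [S.key + e.ok - 26]
8. n4.live = 14  [S₁.lab - 2]
9. n5.env = -3  [terminal]
10. n6.ok = "kx"  [terminal]
11. n7.ok = 22  [terminal]
12. n4.hot = true  [true]
13. n1.lab = 10  [S₁.tag + 7]
14. n1.cnt = true  [B.hot == true]
15. n1.tag = 20  [20]
16. n8.val = -7  [S₀.key - 27]
17. n8.depth = "nw"  ["nw"]
18. n8.key = -1  [S₀.key - 21]
19. n9.val = 19  [A₀.key * -2 + 17]
20. n9.depth = "ynw"  ["y" ++ A₀.depth]
21. n9.key = -6  [A₀.val + 1]
22. n10.env = 5  [terminal]
23. n11.ok = 24  [terminal]
24. n12.ok = 17  [terminal]
25. n9.env = 15  [len(A.depth) + 12]
26. n13.ok = 22  [terminal]
27. n8.env = -1  [A₀.key + e.ok - 22]
28. n0.lab = 22  [S₀.key * -2 + 62]
29. n0.cnt = false  [S₁.lab > 10]
30. n0.tag = 8  [(if S₁.cnt then S₀.key else S₁.tag) - 12]

14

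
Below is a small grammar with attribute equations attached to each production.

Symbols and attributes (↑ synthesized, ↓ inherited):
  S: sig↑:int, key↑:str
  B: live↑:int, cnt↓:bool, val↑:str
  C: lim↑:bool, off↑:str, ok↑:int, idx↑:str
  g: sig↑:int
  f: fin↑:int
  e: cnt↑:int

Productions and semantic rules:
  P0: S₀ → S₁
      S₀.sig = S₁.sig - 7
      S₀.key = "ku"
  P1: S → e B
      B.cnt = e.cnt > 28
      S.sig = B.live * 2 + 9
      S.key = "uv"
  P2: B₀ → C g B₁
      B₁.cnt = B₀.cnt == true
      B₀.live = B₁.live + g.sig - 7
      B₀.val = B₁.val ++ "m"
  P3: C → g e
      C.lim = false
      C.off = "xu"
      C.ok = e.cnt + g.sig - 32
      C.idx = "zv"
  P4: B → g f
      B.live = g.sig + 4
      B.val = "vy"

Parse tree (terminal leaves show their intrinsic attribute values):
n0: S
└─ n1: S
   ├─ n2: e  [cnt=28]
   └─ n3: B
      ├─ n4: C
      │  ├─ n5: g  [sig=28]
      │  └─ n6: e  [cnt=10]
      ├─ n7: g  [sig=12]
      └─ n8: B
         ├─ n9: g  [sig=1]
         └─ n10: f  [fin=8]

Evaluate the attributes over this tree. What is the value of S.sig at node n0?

1. n2.cnt = 28  [terminal]
2. n3.cnt = false  [e.cnt > 28]
3. n5.sig = 28  [terminal]
4. n6.cnt = 10  [terminal]
5. n4.lim = false  [false]
6. n4.off = "xu"  ["xu"]
7. n4.ok = 6  [e.cnt + g.sig - 32]
8. n4.idx = "zv"  ["zv"]
9. n7.sig = 12  [terminal]
10. n8.cnt = false  [B₀.cnt == true]
11. n9.sig = 1  [terminal]
12. n10.fin = 8  [terminal]
13. n8.live = 5  [g.sig + 4]
14. n8.val = "vy"  ["vy"]
15. n3.live = 10  [B₁.live + g.sig - 7]
16. n3.val = "vym"  [B₁.val ++ "m"]
17. n1.sig = 29  [B.live * 2 + 9]
18. n1.key = "uv"  ["uv"]
19. n0.sig = 22  [S₁.sig - 7]
20. n0.key = "ku"  ["ku"]

22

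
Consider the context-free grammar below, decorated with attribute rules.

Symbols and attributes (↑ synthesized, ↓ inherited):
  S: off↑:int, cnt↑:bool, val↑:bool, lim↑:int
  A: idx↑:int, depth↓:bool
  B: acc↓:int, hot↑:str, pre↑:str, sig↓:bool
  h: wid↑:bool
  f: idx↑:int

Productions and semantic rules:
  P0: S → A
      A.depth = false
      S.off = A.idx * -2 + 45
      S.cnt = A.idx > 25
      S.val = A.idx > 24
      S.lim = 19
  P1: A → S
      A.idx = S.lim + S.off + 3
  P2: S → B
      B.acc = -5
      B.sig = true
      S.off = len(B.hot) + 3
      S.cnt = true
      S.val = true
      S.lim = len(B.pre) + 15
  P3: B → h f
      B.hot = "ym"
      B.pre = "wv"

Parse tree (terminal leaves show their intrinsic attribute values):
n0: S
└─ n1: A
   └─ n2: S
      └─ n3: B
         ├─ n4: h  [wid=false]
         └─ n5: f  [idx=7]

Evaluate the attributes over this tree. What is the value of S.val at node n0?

true

1. n1.depth = false  [false]
2. n3.acc = -5  [-5]
3. n3.sig = true  [true]
4. n4.wid = false  [terminal]
5. n5.idx = 7  [terminal]
6. n3.hot = "ym"  ["ym"]
7. n3.pre = "wv"  ["wv"]
8. n2.off = 5  [len(B.hot) + 3]
9. n2.cnt = true  [true]
10. n2.val = true  [true]
11. n2.lim = 17  [len(B.pre) + 15]
12. n1.idx = 25  [S.lim + S.off + 3]
13. n0.off = -5  [A.idx * -2 + 45]
14. n0.cnt = false  [A.idx > 25]
15. n0.val = true  [A.idx > 24]
16. n0.lim = 19  [19]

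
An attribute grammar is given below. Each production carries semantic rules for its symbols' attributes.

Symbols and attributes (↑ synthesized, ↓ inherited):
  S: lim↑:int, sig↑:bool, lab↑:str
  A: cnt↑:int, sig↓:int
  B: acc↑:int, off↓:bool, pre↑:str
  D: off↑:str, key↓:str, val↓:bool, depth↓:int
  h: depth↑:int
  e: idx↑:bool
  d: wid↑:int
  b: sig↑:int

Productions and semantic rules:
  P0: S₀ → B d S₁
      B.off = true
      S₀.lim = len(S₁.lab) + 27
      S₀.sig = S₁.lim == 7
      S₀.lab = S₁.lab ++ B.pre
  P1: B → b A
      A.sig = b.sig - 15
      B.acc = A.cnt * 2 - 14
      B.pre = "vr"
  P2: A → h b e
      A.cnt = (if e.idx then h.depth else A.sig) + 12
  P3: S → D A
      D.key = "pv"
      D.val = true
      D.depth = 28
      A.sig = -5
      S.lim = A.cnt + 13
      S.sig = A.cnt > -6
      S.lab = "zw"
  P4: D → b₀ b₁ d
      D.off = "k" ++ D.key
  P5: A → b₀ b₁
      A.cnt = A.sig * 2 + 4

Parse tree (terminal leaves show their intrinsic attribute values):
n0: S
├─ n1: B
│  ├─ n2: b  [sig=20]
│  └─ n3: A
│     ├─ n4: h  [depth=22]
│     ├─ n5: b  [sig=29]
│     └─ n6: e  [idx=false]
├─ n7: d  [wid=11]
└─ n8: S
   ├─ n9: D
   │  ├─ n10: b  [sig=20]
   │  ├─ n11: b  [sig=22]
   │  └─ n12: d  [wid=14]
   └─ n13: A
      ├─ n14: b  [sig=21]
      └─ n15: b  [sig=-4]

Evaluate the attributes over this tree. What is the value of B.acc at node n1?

1. n1.off = true  [true]
2. n2.sig = 20  [terminal]
3. n3.sig = 5  [b.sig - 15]
4. n4.depth = 22  [terminal]
5. n5.sig = 29  [terminal]
6. n6.idx = false  [terminal]
7. n3.cnt = 17  [(if e.idx then h.depth else A.sig) + 12]
8. n1.acc = 20  [A.cnt * 2 - 14]
9. n1.pre = "vr"  ["vr"]
10. n7.wid = 11  [terminal]
11. n9.key = "pv"  ["pv"]
12. n9.val = true  [true]
13. n9.depth = 28  [28]
14. n10.sig = 20  [terminal]
15. n11.sig = 22  [terminal]
16. n12.wid = 14  [terminal]
17. n9.off = "kpv"  ["k" ++ D.key]
18. n13.sig = -5  [-5]
19. n14.sig = 21  [terminal]
20. n15.sig = -4  [terminal]
21. n13.cnt = -6  [A.sig * 2 + 4]
22. n8.lim = 7  [A.cnt + 13]
23. n8.sig = false  [A.cnt > -6]
24. n8.lab = "zw"  ["zw"]
25. n0.lim = 29  [len(S₁.lab) + 27]
26. n0.sig = true  [S₁.lim == 7]
27. n0.lab = "zwvr"  [S₁.lab ++ B.pre]

20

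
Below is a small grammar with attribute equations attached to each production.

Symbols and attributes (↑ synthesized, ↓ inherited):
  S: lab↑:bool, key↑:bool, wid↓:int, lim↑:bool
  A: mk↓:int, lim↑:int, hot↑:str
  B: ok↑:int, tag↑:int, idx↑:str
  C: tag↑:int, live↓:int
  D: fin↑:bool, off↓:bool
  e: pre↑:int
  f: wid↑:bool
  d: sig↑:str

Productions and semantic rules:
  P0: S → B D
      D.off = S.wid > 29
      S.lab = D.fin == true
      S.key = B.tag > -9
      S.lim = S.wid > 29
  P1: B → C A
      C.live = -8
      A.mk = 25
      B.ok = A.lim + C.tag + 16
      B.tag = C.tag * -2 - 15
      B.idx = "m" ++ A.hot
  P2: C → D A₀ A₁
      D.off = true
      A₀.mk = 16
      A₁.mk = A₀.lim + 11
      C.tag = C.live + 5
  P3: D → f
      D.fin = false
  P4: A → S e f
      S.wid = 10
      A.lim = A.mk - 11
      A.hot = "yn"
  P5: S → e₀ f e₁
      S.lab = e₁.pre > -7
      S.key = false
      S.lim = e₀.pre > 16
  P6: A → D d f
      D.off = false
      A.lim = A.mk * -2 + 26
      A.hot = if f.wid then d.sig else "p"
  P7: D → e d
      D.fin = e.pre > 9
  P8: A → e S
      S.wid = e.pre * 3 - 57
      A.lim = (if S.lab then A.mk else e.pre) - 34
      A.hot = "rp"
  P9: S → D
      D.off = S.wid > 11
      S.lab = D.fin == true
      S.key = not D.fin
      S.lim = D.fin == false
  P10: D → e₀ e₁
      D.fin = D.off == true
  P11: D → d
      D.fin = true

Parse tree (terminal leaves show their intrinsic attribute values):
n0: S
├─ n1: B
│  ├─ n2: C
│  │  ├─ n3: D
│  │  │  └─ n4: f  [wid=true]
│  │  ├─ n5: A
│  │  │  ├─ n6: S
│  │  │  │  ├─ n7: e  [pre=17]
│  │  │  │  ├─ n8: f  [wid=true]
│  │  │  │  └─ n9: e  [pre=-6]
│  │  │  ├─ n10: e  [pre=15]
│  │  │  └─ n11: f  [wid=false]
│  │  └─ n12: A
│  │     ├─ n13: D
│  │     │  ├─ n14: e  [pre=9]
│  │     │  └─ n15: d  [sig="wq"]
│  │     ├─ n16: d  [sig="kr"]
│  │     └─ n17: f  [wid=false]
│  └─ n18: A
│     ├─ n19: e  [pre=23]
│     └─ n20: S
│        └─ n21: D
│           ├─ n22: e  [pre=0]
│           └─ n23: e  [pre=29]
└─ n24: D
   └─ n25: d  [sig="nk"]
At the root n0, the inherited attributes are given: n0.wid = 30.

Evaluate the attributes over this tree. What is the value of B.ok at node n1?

4

1. n0.wid = 30  [given at root]
2. n2.live = -8  [-8]
3. n3.off = true  [true]
4. n4.wid = true  [terminal]
5. n3.fin = false  [false]
6. n5.mk = 16  [16]
7. n6.wid = 10  [10]
8. n7.pre = 17  [terminal]
9. n8.wid = true  [terminal]
10. n9.pre = -6  [terminal]
11. n6.lab = true  [e₁.pre > -7]
12. n6.key = false  [false]
13. n6.lim = true  [e₀.pre > 16]
14. n10.pre = 15  [terminal]
15. n11.wid = false  [terminal]
16. n5.lim = 5  [A.mk - 11]
17. n5.hot = "yn"  ["yn"]
18. n12.mk = 16  [A₀.lim + 11]
19. n13.off = false  [false]
20. n14.pre = 9  [terminal]
21. n15.sig = "wq"  [terminal]
22. n13.fin = false  [e.pre > 9]
23. n16.sig = "kr"  [terminal]
24. n17.wid = false  [terminal]
25. n12.lim = -6  [A.mk * -2 + 26]
26. n12.hot = "p"  [if f.wid then d.sig else "p"]
27. n2.tag = -3  [C.live + 5]
28. n18.mk = 25  [25]
29. n19.pre = 23  [terminal]
30. n20.wid = 12  [e.pre * 3 - 57]
31. n21.off = true  [S.wid > 11]
32. n22.pre = 0  [terminal]
33. n23.pre = 29  [terminal]
34. n21.fin = true  [D.off == true]
35. n20.lab = true  [D.fin == true]
36. n20.key = false  [not D.fin]
37. n20.lim = false  [D.fin == false]
38. n18.lim = -9  [(if S.lab then A.mk else e.pre) - 34]
39. n18.hot = "rp"  ["rp"]
40. n1.ok = 4  [A.lim + C.tag + 16]
41. n1.tag = -9  [C.tag * -2 - 15]
42. n1.idx = "mrp"  ["m" ++ A.hot]
43. n24.off = true  [S.wid > 29]
44. n25.sig = "nk"  [terminal]
45. n24.fin = true  [true]
46. n0.lab = true  [D.fin == true]
47. n0.key = false  [B.tag > -9]
48. n0.lim = true  [S.wid > 29]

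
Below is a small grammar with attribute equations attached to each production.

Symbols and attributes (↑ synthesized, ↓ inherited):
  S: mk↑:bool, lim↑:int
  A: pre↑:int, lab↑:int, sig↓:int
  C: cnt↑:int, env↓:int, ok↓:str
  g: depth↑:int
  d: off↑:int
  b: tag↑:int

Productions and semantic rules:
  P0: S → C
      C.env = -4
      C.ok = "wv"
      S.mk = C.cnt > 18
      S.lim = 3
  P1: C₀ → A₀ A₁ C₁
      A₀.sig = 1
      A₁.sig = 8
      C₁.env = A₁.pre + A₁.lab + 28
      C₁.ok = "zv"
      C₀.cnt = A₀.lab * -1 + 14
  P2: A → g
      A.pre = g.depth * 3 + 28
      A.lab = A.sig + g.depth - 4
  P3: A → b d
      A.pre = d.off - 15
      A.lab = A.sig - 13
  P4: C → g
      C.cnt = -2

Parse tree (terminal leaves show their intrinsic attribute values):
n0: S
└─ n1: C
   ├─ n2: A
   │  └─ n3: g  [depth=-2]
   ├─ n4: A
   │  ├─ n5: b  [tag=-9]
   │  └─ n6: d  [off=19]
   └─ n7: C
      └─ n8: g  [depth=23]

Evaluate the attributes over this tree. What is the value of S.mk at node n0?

true

1. n1.env = -4  [-4]
2. n1.ok = "wv"  ["wv"]
3. n2.sig = 1  [1]
4. n3.depth = -2  [terminal]
5. n2.pre = 22  [g.depth * 3 + 28]
6. n2.lab = -5  [A.sig + g.depth - 4]
7. n4.sig = 8  [8]
8. n5.tag = -9  [terminal]
9. n6.off = 19  [terminal]
10. n4.pre = 4  [d.off - 15]
11. n4.lab = -5  [A.sig - 13]
12. n7.env = 27  [A₁.pre + A₁.lab + 28]
13. n7.ok = "zv"  ["zv"]
14. n8.depth = 23  [terminal]
15. n7.cnt = -2  [-2]
16. n1.cnt = 19  [A₀.lab * -1 + 14]
17. n0.mk = true  [C.cnt > 18]
18. n0.lim = 3  [3]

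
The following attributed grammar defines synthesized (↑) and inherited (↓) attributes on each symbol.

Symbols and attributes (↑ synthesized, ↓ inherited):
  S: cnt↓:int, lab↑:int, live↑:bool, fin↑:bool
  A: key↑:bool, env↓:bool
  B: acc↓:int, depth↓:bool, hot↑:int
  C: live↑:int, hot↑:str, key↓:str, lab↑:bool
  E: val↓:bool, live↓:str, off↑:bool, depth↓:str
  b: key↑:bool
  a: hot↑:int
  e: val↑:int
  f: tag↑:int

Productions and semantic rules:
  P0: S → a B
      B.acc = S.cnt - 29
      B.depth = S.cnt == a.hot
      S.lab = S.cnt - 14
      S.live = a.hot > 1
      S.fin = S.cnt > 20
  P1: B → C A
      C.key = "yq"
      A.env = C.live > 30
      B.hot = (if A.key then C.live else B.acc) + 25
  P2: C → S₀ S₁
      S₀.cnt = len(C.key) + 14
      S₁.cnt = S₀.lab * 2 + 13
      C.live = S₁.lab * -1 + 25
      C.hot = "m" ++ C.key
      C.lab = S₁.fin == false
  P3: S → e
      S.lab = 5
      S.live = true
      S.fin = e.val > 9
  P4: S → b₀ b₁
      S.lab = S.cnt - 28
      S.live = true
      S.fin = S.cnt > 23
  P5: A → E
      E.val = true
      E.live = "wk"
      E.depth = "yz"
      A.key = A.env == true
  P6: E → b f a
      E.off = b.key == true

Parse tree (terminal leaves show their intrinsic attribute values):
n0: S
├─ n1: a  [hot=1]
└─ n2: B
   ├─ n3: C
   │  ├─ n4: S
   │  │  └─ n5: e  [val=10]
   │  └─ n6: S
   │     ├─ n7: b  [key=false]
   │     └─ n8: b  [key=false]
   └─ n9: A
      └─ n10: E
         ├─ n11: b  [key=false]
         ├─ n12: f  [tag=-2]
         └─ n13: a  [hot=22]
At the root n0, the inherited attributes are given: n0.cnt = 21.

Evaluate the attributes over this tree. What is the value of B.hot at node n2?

17

1. n0.cnt = 21  [given at root]
2. n1.hot = 1  [terminal]
3. n2.acc = -8  [S.cnt - 29]
4. n2.depth = false  [S.cnt == a.hot]
5. n3.key = "yq"  ["yq"]
6. n4.cnt = 16  [len(C.key) + 14]
7. n5.val = 10  [terminal]
8. n4.lab = 5  [5]
9. n4.live = true  [true]
10. n4.fin = true  [e.val > 9]
11. n6.cnt = 23  [S₀.lab * 2 + 13]
12. n7.key = false  [terminal]
13. n8.key = false  [terminal]
14. n6.lab = -5  [S.cnt - 28]
15. n6.live = true  [true]
16. n6.fin = false  [S.cnt > 23]
17. n3.live = 30  [S₁.lab * -1 + 25]
18. n3.hot = "myq"  ["m" ++ C.key]
19. n3.lab = true  [S₁.fin == false]
20. n9.env = false  [C.live > 30]
21. n10.val = true  [true]
22. n10.live = "wk"  ["wk"]
23. n10.depth = "yz"  ["yz"]
24. n11.key = false  [terminal]
25. n12.tag = -2  [terminal]
26. n13.hot = 22  [terminal]
27. n10.off = false  [b.key == true]
28. n9.key = false  [A.env == true]
29. n2.hot = 17  [(if A.key then C.live else B.acc) + 25]
30. n0.lab = 7  [S.cnt - 14]
31. n0.live = false  [a.hot > 1]
32. n0.fin = true  [S.cnt > 20]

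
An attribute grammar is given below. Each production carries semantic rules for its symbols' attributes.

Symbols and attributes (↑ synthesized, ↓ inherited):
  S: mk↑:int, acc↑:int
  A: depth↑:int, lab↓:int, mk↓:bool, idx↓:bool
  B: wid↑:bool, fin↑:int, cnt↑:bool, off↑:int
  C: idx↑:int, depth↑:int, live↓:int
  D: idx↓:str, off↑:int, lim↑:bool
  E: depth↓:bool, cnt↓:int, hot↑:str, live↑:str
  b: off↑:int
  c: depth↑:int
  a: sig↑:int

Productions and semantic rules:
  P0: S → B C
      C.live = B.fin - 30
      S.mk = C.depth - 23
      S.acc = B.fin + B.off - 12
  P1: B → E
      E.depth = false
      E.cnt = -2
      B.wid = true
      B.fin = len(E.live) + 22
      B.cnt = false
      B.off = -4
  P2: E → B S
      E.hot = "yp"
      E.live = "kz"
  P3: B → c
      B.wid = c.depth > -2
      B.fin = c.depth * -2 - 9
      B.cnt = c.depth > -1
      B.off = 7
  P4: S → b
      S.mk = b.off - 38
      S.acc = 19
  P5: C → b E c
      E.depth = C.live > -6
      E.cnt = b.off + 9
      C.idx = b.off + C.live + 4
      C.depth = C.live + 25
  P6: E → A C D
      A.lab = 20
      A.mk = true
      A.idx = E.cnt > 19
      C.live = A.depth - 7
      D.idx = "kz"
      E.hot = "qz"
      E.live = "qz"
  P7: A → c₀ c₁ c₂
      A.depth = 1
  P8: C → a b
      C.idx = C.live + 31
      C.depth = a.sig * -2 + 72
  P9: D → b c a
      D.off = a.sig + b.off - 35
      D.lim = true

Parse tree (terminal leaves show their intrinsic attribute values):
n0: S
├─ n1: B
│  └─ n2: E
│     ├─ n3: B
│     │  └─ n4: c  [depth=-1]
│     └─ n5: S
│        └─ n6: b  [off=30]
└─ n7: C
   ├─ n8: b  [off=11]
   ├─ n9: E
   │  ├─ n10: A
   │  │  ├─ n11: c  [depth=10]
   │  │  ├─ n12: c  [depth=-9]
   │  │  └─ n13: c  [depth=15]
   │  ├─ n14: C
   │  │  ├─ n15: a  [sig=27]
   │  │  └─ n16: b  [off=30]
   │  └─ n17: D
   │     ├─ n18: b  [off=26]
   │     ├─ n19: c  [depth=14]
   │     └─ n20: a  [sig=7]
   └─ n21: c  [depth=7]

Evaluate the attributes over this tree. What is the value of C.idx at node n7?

9

1. n2.depth = false  [false]
2. n2.cnt = -2  [-2]
3. n4.depth = -1  [terminal]
4. n3.wid = true  [c.depth > -2]
5. n3.fin = -7  [c.depth * -2 - 9]
6. n3.cnt = false  [c.depth > -1]
7. n3.off = 7  [7]
8. n6.off = 30  [terminal]
9. n5.mk = -8  [b.off - 38]
10. n5.acc = 19  [19]
11. n2.hot = "yp"  ["yp"]
12. n2.live = "kz"  ["kz"]
13. n1.wid = true  [true]
14. n1.fin = 24  [len(E.live) + 22]
15. n1.cnt = false  [false]
16. n1.off = -4  [-4]
17. n7.live = -6  [B.fin - 30]
18. n8.off = 11  [terminal]
19. n9.depth = false  [C.live > -6]
20. n9.cnt = 20  [b.off + 9]
21. n10.lab = 20  [20]
22. n10.mk = true  [true]
23. n10.idx = true  [E.cnt > 19]
24. n11.depth = 10  [terminal]
25. n12.depth = -9  [terminal]
26. n13.depth = 15  [terminal]
27. n10.depth = 1  [1]
28. n14.live = -6  [A.depth - 7]
29. n15.sig = 27  [terminal]
30. n16.off = 30  [terminal]
31. n14.idx = 25  [C.live + 31]
32. n14.depth = 18  [a.sig * -2 + 72]
33. n17.idx = "kz"  ["kz"]
34. n18.off = 26  [terminal]
35. n19.depth = 14  [terminal]
36. n20.sig = 7  [terminal]
37. n17.off = -2  [a.sig + b.off - 35]
38. n17.lim = true  [true]
39. n9.hot = "qz"  ["qz"]
40. n9.live = "qz"  ["qz"]
41. n21.depth = 7  [terminal]
42. n7.idx = 9  [b.off + C.live + 4]
43. n7.depth = 19  [C.live + 25]
44. n0.mk = -4  [C.depth - 23]
45. n0.acc = 8  [B.fin + B.off - 12]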